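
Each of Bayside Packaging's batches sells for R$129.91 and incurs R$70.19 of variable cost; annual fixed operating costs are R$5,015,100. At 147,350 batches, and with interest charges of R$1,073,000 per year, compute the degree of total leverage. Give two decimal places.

3.25

Total contribution margin = 147,350 × R$59.72 = R$8,799,742.00.
EBIT = R$8,799,742.00 − R$5,015,100 = R$3,784,642.00. Interest = R$1,073,000.00.
DOL = R$8,799,742.00 ÷ R$3,784,642.00 = 2.3251; DFL = R$3,784,642.00 ÷ R$2,711,642.00 = 1.3957.
Combined leverage = 2.3251 × 1.3957 = 3.2451.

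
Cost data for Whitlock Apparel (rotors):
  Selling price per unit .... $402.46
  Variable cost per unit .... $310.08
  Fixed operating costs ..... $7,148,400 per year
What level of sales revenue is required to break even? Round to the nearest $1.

$31,142,510

Contribution margin per unit = $402.46 − $310.08 = $92.38, a CM ratio of $92.38 ÷ $402.46 = 0.2295.
Break-even sales = FC ÷ CM ratio = $7,148,400 × $402.46 / $92.38 = $31,142,510.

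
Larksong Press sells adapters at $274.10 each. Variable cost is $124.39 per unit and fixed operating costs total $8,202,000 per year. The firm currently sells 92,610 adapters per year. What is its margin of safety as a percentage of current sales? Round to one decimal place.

40.8%

Contribution margin per unit = $274.10 − $124.39 = $149.71. Break-even units = $8,202,000 ÷ $149.71 = 54,785.92; break-even revenue = 54,785.92 × $274.10 = $15,016,820.52.
Current sales = 92,610 × $274.10 = $25,384,401.00.
Margin of safety = ($25,384,401.00 − $15,016,820.52) ÷ $25,384,401.00 = 40.8%.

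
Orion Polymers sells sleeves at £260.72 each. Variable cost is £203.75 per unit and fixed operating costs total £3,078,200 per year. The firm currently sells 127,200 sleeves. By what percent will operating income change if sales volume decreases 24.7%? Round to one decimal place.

-42.9%

Total contribution margin = 127,200 × £56.97 = £7,246,584.00.
Operating income = contribution − fixed costs = £7,246,584.00 − £3,078,200 = £4,168,384.00.
So DOL = total CM / EBIT = £7,246,584.00 / £4,168,384.00 = 1.7385.
Operating income changes by 1.7385 × -24.7% = -42.9%.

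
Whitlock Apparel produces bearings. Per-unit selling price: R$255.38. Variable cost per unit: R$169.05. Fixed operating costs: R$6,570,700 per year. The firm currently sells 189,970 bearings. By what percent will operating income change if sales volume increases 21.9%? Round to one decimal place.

Total contribution margin = 189,970 × R$86.33 = R$16,400,110.10.
Subtracting fixed costs: EBIT = R$16,400,110.10 − R$6,570,700 = R$9,829,410.10.
DOL = contribution ÷ EBIT = R$16,400,110.10 ÷ R$9,829,410.10 = 1.6685.
So EBIT moves 1.6685 × (+21.9%) = +36.5%.

+36.5%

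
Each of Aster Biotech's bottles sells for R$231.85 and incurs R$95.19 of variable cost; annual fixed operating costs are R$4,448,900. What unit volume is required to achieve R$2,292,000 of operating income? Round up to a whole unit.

49,327 bottles

Contribution margin per unit = R$231.85 − R$95.19 = R$136.66.
Required volume = (fixed costs + target profit) ÷ CM = (R$4,448,900 + R$2,292,000) ÷ R$136.66 = 49,326.06, so 49,327 bottles.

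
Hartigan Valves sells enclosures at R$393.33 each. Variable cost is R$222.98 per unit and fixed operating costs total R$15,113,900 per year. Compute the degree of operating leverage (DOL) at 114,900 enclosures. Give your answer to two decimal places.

Contribution at this volume is 114,900 × R$170.35 = R$19,573,215.00.
EBIT = R$19,573,215.00 − R$15,113,900 = R$4,459,315.00.
DOL = contribution ÷ EBIT = R$19,573,215.00 ÷ R$4,459,315.00 = 4.3893.

4.39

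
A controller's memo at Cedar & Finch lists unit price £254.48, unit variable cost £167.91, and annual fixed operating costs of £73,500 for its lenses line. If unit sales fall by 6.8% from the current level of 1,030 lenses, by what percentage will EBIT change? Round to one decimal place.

Total contribution margin = 1,030 × £86.57 = £89,167.10.
EBIT = £89,167.10 − £73,500 = £15,667.10.
So DOL = total CM / EBIT = £89,167.10 / £15,667.10 = 5.6914.
So EBIT moves 5.6914 × (-6.8%) = -38.7%.

-38.7%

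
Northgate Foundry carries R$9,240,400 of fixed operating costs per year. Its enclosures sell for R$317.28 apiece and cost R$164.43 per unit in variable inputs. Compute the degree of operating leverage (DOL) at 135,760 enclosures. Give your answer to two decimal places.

Total contribution margin = 135,760 × R$152.85 = R$20,750,916.00.
EBIT = R$20,750,916.00 − R$9,240,400 = R$11,510,516.00.
Degree of operating leverage = R$20,750,916.00 / R$11,510,516.00 = 1.8028.

1.80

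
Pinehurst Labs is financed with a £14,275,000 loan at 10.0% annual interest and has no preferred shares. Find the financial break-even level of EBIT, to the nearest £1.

£1,427,500

Annual interest = 10.0% × £14,275,000 = £1,427,500.00.
With no preferred dividends, EPS = 0 when EBIT exactly covers interest, so the financial break-even EBIT is £1,427,500.00.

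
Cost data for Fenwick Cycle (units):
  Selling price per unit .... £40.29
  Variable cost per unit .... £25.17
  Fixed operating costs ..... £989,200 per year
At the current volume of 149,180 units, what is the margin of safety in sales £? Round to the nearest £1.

£3,374,558

Unit CM = price − variable cost = £40.29 − £25.17 = £15.12. Break-even units = £989,200 ÷ £15.12 = 65,423.28; break-even revenue = 65,423.28 × £40.29 = £2,635,903.97.
Actual sales revenue = 149,180 × £40.29 = £6,010,462.20.
Margin of safety = £6,010,462.20 − £2,635,903.97 = £3,374,558.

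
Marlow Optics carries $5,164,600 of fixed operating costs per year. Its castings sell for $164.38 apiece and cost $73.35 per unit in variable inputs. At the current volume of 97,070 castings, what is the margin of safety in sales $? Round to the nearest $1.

$6,630,244

Each unit contributes $164.38 − $73.35 = $91.03. Break-even units = $5,164,600 ÷ $91.03 = 56,735.14; break-even revenue = 56,735.14 × $164.38 = $9,326,122.68.
Actual sales revenue = 97,070 × $164.38 = $15,956,366.60.
Margin of safety = $15,956,366.60 − $9,326,122.68 = $6,630,244.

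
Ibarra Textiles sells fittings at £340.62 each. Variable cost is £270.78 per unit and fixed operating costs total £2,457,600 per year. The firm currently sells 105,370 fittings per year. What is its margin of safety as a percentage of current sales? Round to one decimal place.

Unit CM = price − variable cost = £340.62 − £270.78 = £69.84. Break-even units = £2,457,600 ÷ £69.84 = 35,189.00; break-even revenue = 35,189.00 × £340.62 = £11,986,078.35.
Current sales = 105,370 × £340.62 = £35,891,129.40.
Margin of safety = (£35,891,129.40 − £11,986,078.35) ÷ £35,891,129.40 = 66.6%.

66.6%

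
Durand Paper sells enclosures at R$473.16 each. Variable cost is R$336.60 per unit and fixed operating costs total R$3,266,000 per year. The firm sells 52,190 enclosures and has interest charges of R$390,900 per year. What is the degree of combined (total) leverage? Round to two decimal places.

Contribution at this volume is 52,190 × R$136.56 = R$7,127,066.40.
Subtracting fixed costs: EBIT = R$7,127,066.40 − R$3,266,000 = R$3,861,066.40. Interest = R$390,900.00, so EBIT − I = R$3,470,166.40.
Degree of total leverage = total CM / (EBIT − interest) = R$7,127,066.40 / R$3,470,166.40 = 2.0538.

2.05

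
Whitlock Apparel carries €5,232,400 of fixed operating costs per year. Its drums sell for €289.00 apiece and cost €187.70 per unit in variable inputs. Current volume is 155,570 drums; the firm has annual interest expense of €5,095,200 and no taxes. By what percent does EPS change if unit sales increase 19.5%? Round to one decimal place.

+56.6%

Total contribution margin = 155,570 × €101.30 = €15,759,241.00.
Subtracting fixed costs: EBIT = €15,759,241.00 − €5,232,400 = €10,526,841.00.
Interest = €5,095,200.00, so EBIT − I = €5,431,641.00.
DCL = total CM / (EBIT − I) = €15,759,241.00 / €5,431,641.00 = 2.9014.
EPS therefore changes by 2.9014 × (+19.5%) = +56.6%.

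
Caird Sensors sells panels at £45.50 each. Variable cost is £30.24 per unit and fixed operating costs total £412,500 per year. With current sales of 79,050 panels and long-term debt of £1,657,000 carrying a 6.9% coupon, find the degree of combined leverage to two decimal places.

At 79,050 units, contribution = 79,050 × £15.26 = £1,206,303.00.
Subtracting fixed costs: EBIT = £1,206,303.00 − £412,500 = £793,803.00. Interest = £114,333.00.
DOL = £1,206,303.00 ÷ £793,803.00 = 1.5197; DFL = £793,803.00 ÷ £679,470.00 = 1.1683.
Combined leverage = 1.5197 × 1.1683 = 1.7755.

1.78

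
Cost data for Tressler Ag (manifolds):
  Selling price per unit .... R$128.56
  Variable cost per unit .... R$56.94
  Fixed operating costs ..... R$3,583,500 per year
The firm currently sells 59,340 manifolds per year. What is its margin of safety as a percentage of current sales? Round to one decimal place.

Unit CM = price − variable cost = R$128.56 − R$56.94 = R$71.62. Break-even units = R$3,583,500 ÷ R$71.62 = 50,034.91; break-even revenue = 50,034.91 × R$128.56 = R$6,432,487.57.
Actual sales revenue = 59,340 × R$128.56 = R$7,628,750.40.
Margin of safety = (R$7,628,750.40 − R$6,432,487.57) ÷ R$7,628,750.40 = 15.7%.

15.7%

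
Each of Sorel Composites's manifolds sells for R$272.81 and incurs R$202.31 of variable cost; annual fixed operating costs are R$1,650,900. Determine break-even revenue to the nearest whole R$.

R$6,388,398

CM per unit = R$272.81 − R$202.31 = R$70.50; CM ratio = R$70.50 / R$272.81 = 0.2584.
Break-even revenue = fixed costs × price ÷ CM = R$1,650,900 × R$272.81 ÷ R$70.50 = R$6,388,398.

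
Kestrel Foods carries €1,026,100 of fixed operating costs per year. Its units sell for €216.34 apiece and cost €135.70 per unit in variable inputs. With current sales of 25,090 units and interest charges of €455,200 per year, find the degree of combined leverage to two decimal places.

3.73

At 25,090 units, contribution = 25,090 × €80.64 = €2,023,257.60.
EBIT = €2,023,257.60 − €1,026,100 = €997,157.60. Interest = €455,200.00.
DOL = €2,023,257.60 ÷ €997,157.60 = 2.0290; DFL = €997,157.60 ÷ €541,957.60 = 1.8399.
DCL = DOL × DFL = 2.0290 × 1.8399 = 3.7332.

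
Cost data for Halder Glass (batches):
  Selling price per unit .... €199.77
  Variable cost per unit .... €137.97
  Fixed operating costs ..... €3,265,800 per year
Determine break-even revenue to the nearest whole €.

CM per unit = €199.77 − €137.97 = €61.80; CM ratio = €61.80 / €199.77 = 0.3094.
Break-even revenue = fixed costs × price ÷ CM = €3,265,800 × €199.77 ÷ €61.80 = €10,556,778.

€10,556,778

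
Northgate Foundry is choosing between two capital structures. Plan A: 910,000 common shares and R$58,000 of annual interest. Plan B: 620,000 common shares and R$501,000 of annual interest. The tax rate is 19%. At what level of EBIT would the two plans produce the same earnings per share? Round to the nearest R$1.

At indifference, (EBIT − 58,000)(1 − t)/910,000 = (EBIT − 501,000)(1 − t)/620,000.
Cancelling (1 − t) and cross-multiplying: 620,000·(EBIT − 58,000) = 910,000·(EBIT − 501,000).
EBIT × (910,000 − 620,000) = 501,000 × 910,000 − 58,000 × 620,000 = 419,950,000,000, so EBIT = 419,950,000,000 ÷ 290,000 = 1,448,103.45.

R$1,448,103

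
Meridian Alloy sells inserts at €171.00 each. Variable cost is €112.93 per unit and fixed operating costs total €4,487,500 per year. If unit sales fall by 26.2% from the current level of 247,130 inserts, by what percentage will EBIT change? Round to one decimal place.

-38.1%

At 247,130 units, contribution = 247,130 × €58.07 = €14,350,839.10.
Subtracting fixed costs: EBIT = €14,350,839.10 − €4,487,500 = €9,863,339.10.
So DOL = total CM / EBIT = €14,350,839.10 / €9,863,339.10 = 1.4550.
Operating income changes by 1.4550 × -26.2% = -38.1%.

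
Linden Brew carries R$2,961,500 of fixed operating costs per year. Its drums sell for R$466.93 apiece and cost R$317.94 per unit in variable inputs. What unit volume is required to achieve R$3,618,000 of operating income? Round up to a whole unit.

Contribution margin per unit = R$466.93 − R$317.94 = R$148.99.
Need Q such that Q × R$148.99 − R$2,961,500 = R$3,618,000, i.e. Q = R$6,579,500 / R$148.99 = 44,160.68 → 44,161.

44,161 drums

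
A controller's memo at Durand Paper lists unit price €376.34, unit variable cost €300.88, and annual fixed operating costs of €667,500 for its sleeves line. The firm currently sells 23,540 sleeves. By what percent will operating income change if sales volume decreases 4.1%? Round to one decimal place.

-6.6%

At 23,540 units, contribution = 23,540 × €75.46 = €1,776,328.40.
EBIT = €1,776,328.40 − €667,500 = €1,108,828.40.
So DOL = total CM / EBIT = €1,776,328.40 / €1,108,828.40 = 1.6020.
%ΔEBIT = DOL × %ΔSales = 1.6020 × -4.1% = -6.6%.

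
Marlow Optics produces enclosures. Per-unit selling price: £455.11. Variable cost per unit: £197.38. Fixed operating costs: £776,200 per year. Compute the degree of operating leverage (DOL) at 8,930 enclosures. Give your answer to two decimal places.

1.51

Total contribution margin = 8,930 × £257.73 = £2,301,528.90.
EBIT = £2,301,528.90 − £776,200 = £1,525,328.90.
So DOL = total CM / EBIT = £2,301,528.90 / £1,525,328.90 = 1.5089.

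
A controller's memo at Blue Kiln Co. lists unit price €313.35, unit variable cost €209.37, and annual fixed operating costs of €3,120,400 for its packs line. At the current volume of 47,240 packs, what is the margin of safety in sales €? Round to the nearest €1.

Contribution margin per unit = €313.35 − €209.37 = €103.98. Break-even units = €3,120,400 ÷ €103.98 = 30,009.62; break-even revenue = 30,009.62 × €313.35 = €9,403,513.56.
Current sales = 47,240 × €313.35 = €14,802,654.00.
Margin of safety = €14,802,654.00 − €9,403,513.56 = €5,399,140.

€5,399,140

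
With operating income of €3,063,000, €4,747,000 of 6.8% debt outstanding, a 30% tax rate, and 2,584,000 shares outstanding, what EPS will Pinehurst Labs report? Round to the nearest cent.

Pre-tax income = €3,063,000 − €322,796.00 = €2,740,204.00.
After tax at 30%: net income = €2,740,204.00 × 0.70 = €1,918,142.80.
Per share: €1,918,142.80 / 2,584,000 shares = €0.74.

€0.74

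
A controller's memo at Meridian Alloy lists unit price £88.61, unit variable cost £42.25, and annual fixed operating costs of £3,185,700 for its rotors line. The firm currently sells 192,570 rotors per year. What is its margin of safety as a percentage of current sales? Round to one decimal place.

Unit CM = price − variable cost = £88.61 − £42.25 = £46.36. Break-even units = £3,185,700 ÷ £46.36 = 68,716.57; break-even revenue = 68,716.57 × £88.61 = £6,088,974.91.
Current sales = 192,570 × £88.61 = £17,063,627.70.
Margin of safety = (£17,063,627.70 − £6,088,974.91) ÷ £17,063,627.70 = 64.3%.

64.3%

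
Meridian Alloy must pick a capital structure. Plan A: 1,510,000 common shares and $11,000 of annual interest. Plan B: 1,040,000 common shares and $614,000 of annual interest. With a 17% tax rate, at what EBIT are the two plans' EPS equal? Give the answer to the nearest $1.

$1,948,298

At indifference, (EBIT − 11,000)(1 − t)/1,510,000 = (EBIT − 614,000)(1 − t)/1,040,000.
The (1 − t) factor cancels: (EBIT − 11,000) × 1,040,000 = (EBIT − 614,000) × 1,510,000.
Solving, EBIT = (614,000·1,510,000 − 11,000·1,040,000) / (1,510,000 − 1,040,000) = 915,700,000,000 / 470,000 = 1,948,297.87.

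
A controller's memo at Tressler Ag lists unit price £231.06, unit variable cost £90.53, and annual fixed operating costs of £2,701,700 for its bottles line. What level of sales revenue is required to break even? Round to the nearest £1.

£4,442,146

Contribution margin per unit = £231.06 − £90.53 = £140.53, a CM ratio of £140.53 ÷ £231.06 = 0.6082.
Break-even revenue = fixed costs × price ÷ CM = £2,701,700 × £231.06 ÷ £140.53 = £4,442,146.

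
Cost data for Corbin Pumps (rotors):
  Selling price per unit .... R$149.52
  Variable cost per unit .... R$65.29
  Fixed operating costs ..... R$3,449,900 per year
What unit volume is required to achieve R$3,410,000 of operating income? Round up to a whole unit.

81,443 rotors

Unit CM = price − variable cost = R$149.52 − R$65.29 = R$84.23.
Units = (FC + target) / CM = (R$3,449,900 + R$3,410,000) / R$84.23 = 81,442.48, so 81,443 rotors.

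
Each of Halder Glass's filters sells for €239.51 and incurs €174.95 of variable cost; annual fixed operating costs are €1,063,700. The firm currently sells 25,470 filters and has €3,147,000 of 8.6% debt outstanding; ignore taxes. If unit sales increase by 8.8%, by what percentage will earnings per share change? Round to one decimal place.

+46.7%

Contribution at this volume is 25,470 × €64.56 = €1,644,343.20.
Operating income = contribution − fixed costs = €1,644,343.20 − €1,063,700 = €580,643.20.
After interest of €270,642.00, pre-tax earnings = €310,001.20.
Degree of combined leverage = contribution ÷ (EBIT − I) = €1,644,343.20 ÷ €310,001.20 = 5.3043.
%ΔEPS = DCL × %ΔSales = 5.3043 × +8.8% = +46.7%.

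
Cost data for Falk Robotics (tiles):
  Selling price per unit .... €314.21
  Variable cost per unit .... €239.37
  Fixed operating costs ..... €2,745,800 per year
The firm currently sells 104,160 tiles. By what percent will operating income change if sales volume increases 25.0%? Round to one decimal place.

+38.6%

Contribution at this volume is 104,160 × €74.84 = €7,795,334.40.
Subtracting fixed costs: EBIT = €7,795,334.40 − €2,745,800 = €5,049,534.40.
So DOL = total CM / EBIT = €7,795,334.40 / €5,049,534.40 = 1.5438.
%ΔEBIT = DOL × %ΔSales = 1.5438 × +25.0% = +38.6%.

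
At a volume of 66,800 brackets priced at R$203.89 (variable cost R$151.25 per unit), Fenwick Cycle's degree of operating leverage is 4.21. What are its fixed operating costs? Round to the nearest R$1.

R$2,681,114

Total contribution margin = 66,800 × R$52.64 = R$3,516,352.00.
DOL = contribution / EBIT, so EBIT = R$3,516,352.00 / 4.21 = R$835,238.00.
Fixed costs = CM − EBIT = R$3,516,352.00 − R$835,238.00 = R$2,681,114.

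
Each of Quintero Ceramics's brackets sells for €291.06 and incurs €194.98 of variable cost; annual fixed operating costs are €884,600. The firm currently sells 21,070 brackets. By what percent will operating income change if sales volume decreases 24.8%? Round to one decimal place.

-44.0%

Contribution at this volume is 21,070 × €96.08 = €2,024,405.60.
Subtracting fixed costs: EBIT = €2,024,405.60 − €884,600 = €1,139,805.60.
Degree of operating leverage = €2,024,405.60 / €1,139,805.60 = 1.7761.
So EBIT moves 1.7761 × (-24.8%) = -44.0%.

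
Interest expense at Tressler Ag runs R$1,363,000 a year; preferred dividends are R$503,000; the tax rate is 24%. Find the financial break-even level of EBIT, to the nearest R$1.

Preferred dividends are paid after tax, so their pre-tax equivalent is R$503,000 ÷ (1 − 0.24) = R$661,842.11.
EPS = 0 when EBIT covers interest plus the pre-tax preferred burden: R$1,363,000 + R$661,842.11 = R$2,024,842.11.

R$2,024,842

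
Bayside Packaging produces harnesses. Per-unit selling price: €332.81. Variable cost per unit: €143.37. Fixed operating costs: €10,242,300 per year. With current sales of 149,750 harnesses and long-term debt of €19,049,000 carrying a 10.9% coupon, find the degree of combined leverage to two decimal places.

1.77

Total contribution margin = 149,750 × €189.44 = €28,368,640.00.
Operating income = contribution − fixed costs = €28,368,640.00 − €10,242,300 = €18,126,340.00. Interest = €2,076,341.00, so EBIT − I = €16,049,999.00.
Degree of total leverage = total CM / (EBIT − interest) = €28,368,640.00 / €16,049,999.00 = 1.7675.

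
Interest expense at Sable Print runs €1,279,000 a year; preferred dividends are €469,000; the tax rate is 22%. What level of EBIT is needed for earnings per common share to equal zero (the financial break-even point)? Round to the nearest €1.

Preferred dividends are paid after tax, so their pre-tax equivalent is €469,000 ÷ (1 − 0.22) = €601,282.05.
EPS = 0 when EBIT covers interest plus the pre-tax preferred burden: €1,279,000 + €601,282.05 = €1,880,282.05.

€1,880,282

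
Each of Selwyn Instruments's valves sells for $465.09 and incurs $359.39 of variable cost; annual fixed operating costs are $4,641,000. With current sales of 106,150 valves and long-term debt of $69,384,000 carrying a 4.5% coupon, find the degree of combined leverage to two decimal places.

At 106,150 units, contribution = 106,150 × $105.70 = $11,220,055.00.
EBIT = $11,220,055.00 − $4,641,000 = $6,579,055.00. Interest = $3,122,280.00.
DOL = $11,220,055.00 ÷ $6,579,055.00 = 1.7054; DFL = $6,579,055.00 ÷ $3,456,775.00 = 1.9032.
DCL = DOL × DFL = 1.7054 × 1.9032 = 3.2457.

3.25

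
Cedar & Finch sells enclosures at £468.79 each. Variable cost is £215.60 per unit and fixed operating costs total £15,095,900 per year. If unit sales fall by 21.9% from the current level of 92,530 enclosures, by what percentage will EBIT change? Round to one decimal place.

-61.6%

At 92,530 units, contribution = 92,530 × £253.19 = £23,427,670.70.
Subtracting fixed costs: EBIT = £23,427,670.70 − £15,095,900 = £8,331,770.70.
DOL = contribution ÷ EBIT = £23,427,670.70 ÷ £8,331,770.70 = 2.8118.
%ΔEBIT = DOL × %ΔSales = 2.8118 × -21.9% = -61.6%.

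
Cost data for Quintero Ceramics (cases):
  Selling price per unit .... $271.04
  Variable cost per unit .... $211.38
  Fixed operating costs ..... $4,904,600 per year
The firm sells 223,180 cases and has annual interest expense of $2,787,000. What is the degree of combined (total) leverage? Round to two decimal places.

2.37

At 223,180 units, contribution = 223,180 × $59.66 = $13,314,918.80.
Operating income = contribution − fixed costs = $13,314,918.80 − $4,904,600 = $8,410,318.80. Interest = $2,787,000.00, so EBIT − I = $5,623,318.80.
Degree of total leverage = total CM / (EBIT − interest) = $13,314,918.80 / $5,623,318.80 = 2.3678.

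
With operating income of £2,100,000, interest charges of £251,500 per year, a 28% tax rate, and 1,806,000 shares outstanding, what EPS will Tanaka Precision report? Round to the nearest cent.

£0.74

Interest = £251,500.00, so EBT = £2,100,000 − £251,500.00 = £1,848,500.00.
After tax at 28%: net income = £1,848,500.00 × 0.72 = £1,330,920.00.
Per share: £1,330,920.00 / 1,806,000 shares = £0.74.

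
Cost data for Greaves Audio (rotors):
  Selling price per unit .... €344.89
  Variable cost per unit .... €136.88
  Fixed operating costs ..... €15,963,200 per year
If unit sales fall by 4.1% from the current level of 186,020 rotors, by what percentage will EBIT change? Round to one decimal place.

Total contribution margin = 186,020 × €208.01 = €38,694,020.20.
Subtracting fixed costs: EBIT = €38,694,020.20 − €15,963,200 = €22,730,820.20.
Degree of operating leverage = €38,694,020.20 / €22,730,820.20 = 1.7023.
Operating income changes by 1.7023 × -4.1% = -7.0%.

-7.0%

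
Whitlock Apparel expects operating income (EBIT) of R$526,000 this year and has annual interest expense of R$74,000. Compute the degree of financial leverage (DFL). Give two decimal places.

1.16

Interest = R$74,000.00.
DFL = EBIT ÷ (EBIT − I) = R$526,000 ÷ (R$526,000 − R$74,000.00) = R$526,000 ÷ R$452,000.00 = 1.1637.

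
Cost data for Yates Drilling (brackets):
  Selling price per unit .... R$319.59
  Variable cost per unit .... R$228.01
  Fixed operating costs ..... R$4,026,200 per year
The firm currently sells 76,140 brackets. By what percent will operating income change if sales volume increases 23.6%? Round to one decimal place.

Total contribution margin = 76,140 × R$91.58 = R$6,972,901.20.
EBIT = R$6,972,901.20 − R$4,026,200 = R$2,946,701.20.
DOL = contribution ÷ EBIT = R$6,972,901.20 ÷ R$2,946,701.20 = 2.3663.
%ΔEBIT = DOL × %ΔSales = 2.3663 × +23.6% = +55.8%.

+55.8%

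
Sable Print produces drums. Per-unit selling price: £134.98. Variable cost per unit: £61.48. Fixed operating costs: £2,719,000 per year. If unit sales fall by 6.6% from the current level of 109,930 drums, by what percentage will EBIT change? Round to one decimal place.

-9.9%

At 109,930 units, contribution = 109,930 × £73.50 = £8,079,855.00.
EBIT = £8,079,855.00 − £2,719,000 = £5,360,855.00.
DOL = contribution ÷ EBIT = £8,079,855.00 ÷ £5,360,855.00 = 1.5072.
%ΔEBIT = DOL × %ΔSales = 1.5072 × -6.6% = -9.9%.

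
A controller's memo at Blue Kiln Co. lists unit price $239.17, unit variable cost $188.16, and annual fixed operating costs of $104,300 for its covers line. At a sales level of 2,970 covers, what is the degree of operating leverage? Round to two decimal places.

Contribution at this volume is 2,970 × $51.01 = $151,499.70.
Subtracting fixed costs: EBIT = $151,499.70 − $104,300 = $47,199.70.
So DOL = total CM / EBIT = $151,499.70 / $47,199.70 = 3.2098.

3.21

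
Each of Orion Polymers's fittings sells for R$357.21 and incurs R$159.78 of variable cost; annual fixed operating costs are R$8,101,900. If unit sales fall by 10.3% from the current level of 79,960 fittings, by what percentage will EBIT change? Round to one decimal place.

-21.2%

At 79,960 units, contribution = 79,960 × R$197.43 = R$15,786,502.80.
Operating income = contribution − fixed costs = R$15,786,502.80 − R$8,101,900 = R$7,684,602.80.
Degree of operating leverage = R$15,786,502.80 / R$7,684,602.80 = 2.0543.
%ΔEBIT = DOL × %ΔSales = 2.0543 × -10.3% = -21.2%.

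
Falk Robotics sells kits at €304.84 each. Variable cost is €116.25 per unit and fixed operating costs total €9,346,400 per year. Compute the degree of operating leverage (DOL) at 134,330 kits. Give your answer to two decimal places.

1.58

Total contribution margin = 134,330 × €188.59 = €25,333,294.70.
Subtracting fixed costs: EBIT = €25,333,294.70 − €9,346,400 = €15,986,894.70.
Degree of operating leverage = €25,333,294.70 / €15,986,894.70 = 1.5846.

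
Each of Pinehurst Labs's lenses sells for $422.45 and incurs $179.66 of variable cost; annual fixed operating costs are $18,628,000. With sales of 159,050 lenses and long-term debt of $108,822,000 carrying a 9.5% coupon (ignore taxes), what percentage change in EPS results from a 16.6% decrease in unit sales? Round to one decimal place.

-66.4%

Total contribution margin = 159,050 × $242.79 = $38,615,749.50.
Subtracting fixed costs: EBIT = $38,615,749.50 − $18,628,000 = $19,987,749.50.
After interest of $10,338,090.00, pre-tax earnings = $9,649,659.50.
Degree of combined leverage = contribution ÷ (EBIT − I) = $38,615,749.50 ÷ $9,649,659.50 = 4.0018.
EPS therefore changes by 4.0018 × (-16.6%) = -66.4%.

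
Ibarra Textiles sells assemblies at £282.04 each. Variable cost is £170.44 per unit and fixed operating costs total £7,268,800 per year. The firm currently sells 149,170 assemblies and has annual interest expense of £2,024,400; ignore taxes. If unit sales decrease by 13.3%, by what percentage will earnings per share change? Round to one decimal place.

Total contribution margin = 149,170 × £111.60 = £16,647,372.00.
Operating income = contribution − fixed costs = £16,647,372.00 − £7,268,800 = £9,378,572.00.
Interest = £2,024,400.00, so EBIT − I = £7,354,172.00.
DCL = total CM / (EBIT − I) = £16,647,372.00 / £7,354,172.00 = 2.2637.
%ΔEPS = DCL × %ΔSales = 2.2637 × -13.3% = -30.1%.

-30.1%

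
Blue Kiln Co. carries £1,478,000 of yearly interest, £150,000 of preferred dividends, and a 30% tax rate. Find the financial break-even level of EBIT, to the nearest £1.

£1,692,286

Grossing the preferred dividend up to pre-tax terms: £150,000 / (1 − 0.30) = £214,285.71.
EPS = 0 when EBIT covers interest plus the pre-tax preferred burden: £1,478,000 + £214,285.71 = £1,692,285.71.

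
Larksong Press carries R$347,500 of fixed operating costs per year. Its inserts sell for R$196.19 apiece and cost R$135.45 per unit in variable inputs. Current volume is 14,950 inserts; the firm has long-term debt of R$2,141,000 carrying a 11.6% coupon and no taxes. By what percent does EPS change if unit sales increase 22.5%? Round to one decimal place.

At 14,950 units, contribution = 14,950 × R$60.74 = R$908,063.00.
EBIT = R$908,063.00 − R$347,500 = R$560,563.00.
Interest = R$248,356.00, so EBIT − I = R$312,207.00.
Degree of combined leverage = contribution ÷ (EBIT − I) = R$908,063.00 ÷ R$312,207.00 = 2.9085.
EPS therefore changes by 2.9085 × (+22.5%) = +65.4%.

+65.4%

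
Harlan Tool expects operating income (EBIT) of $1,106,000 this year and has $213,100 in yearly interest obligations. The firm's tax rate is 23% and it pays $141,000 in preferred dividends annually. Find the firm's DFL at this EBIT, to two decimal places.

1.56

Interest = $213,100.00.
Preferred dividends grossed up pre-tax: $141,000 / (1 − 0.23) = $183,116.88.
DFL = EBIT ÷ [EBIT − I − D_p/(1−t)] = $1,106,000 ÷ [$1,106,000 − $213,100.00 − $183,116.88] = $1,106,000 ÷ $709,783.12 = 1.5582.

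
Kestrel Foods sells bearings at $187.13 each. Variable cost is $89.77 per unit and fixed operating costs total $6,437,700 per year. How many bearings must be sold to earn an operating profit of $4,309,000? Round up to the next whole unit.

110,382 bearings

Contribution margin per unit = $187.13 − $89.77 = $97.36.
Required volume = (fixed costs + target profit) ÷ CM = ($6,437,700 + $4,309,000) ÷ $97.36 = 110,381.06, so 110,382 bearings.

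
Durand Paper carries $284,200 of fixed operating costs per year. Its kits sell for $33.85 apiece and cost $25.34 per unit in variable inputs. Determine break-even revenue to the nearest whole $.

Contribution margin per unit = $33.85 − $25.34 = $8.51, a CM ratio of $8.51 ÷ $33.85 = 0.2514.
Break-even revenue = fixed costs × price ÷ CM = $284,200 × $33.85 ÷ $8.51 = $1,130,455.

$1,130,455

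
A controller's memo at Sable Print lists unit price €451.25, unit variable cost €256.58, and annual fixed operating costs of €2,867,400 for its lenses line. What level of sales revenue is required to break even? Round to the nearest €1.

CM per unit = €451.25 − €256.58 = €194.67; CM ratio = €194.67 / €451.25 = 0.4314.
Break-even sales = FC ÷ CM ratio = €2,867,400 × €451.25 / €194.67 = €6,646,706.

€6,646,706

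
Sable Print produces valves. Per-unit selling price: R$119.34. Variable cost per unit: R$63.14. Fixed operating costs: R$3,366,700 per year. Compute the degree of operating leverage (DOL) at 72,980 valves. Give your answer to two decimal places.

5.58

Contribution at this volume is 72,980 × R$56.20 = R$4,101,476.00.
EBIT = R$4,101,476.00 − R$3,366,700 = R$734,776.00.
So DOL = total CM / EBIT = R$4,101,476.00 / R$734,776.00 = 5.5819.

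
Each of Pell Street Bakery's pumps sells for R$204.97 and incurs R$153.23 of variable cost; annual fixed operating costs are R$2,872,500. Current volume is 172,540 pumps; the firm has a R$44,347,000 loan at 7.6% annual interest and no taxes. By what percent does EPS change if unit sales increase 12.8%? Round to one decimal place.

At 172,540 units, contribution = 172,540 × R$51.74 = R$8,927,219.60.
Operating income = contribution − fixed costs = R$8,927,219.60 − R$2,872,500 = R$6,054,719.60.
Interest = R$3,370,372.00, so EBIT − I = R$2,684,347.60.
DCL = total CM / (EBIT − I) = R$8,927,219.60 / R$2,684,347.60 = 3.3257.
EPS therefore changes by 3.3257 × (+12.8%) = +42.6%.

+42.6%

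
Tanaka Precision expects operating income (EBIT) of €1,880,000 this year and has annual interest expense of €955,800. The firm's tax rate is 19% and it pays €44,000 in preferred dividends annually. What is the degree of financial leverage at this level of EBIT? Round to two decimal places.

2.16

Annual interest charges come to €955,800.00.
Pre-tax preferred-dividend burden = €44,000 ÷ (1 − 0.19) = €54,320.99.
DFL = EBIT ÷ [EBIT − I − D_p/(1−t)] = €1,880,000 ÷ [€1,880,000 − €955,800.00 − €54,320.99] = €1,880,000 ÷ €869,879.01 = 2.1612.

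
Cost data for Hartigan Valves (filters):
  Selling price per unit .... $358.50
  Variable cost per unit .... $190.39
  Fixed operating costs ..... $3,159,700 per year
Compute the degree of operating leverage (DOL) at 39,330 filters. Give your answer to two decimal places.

1.92

At 39,330 units, contribution = 39,330 × $168.11 = $6,611,766.30.
Subtracting fixed costs: EBIT = $6,611,766.30 − $3,159,700 = $3,452,066.30.
So DOL = total CM / EBIT = $6,611,766.30 / $3,452,066.30 = 1.9153.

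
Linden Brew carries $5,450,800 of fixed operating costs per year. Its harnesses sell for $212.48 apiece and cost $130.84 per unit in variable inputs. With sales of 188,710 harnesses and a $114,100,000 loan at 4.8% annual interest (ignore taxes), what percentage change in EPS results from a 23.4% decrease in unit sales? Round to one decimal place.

Contribution at this volume is 188,710 × $81.64 = $15,406,284.40.
Subtracting fixed costs: EBIT = $15,406,284.40 − $5,450,800 = $9,955,484.40.
After interest of $5,476,800.00, pre-tax earnings = $4,478,684.40.
Degree of combined leverage = contribution ÷ (EBIT − I) = $15,406,284.40 ÷ $4,478,684.40 = 3.4399.
%ΔEPS = DCL × %ΔSales = 3.4399 × -23.4% = -80.5%.

-80.5%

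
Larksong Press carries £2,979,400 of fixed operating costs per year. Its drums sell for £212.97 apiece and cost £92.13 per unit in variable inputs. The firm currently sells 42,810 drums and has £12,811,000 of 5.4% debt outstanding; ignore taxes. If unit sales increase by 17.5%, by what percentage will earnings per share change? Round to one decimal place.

+60.3%

Contribution at this volume is 42,810 × £120.84 = £5,173,160.40.
Subtracting fixed costs: EBIT = £5,173,160.40 − £2,979,400 = £2,193,760.40.
After interest of £691,794.00, pre-tax earnings = £1,501,966.40.
DCL = total CM / (EBIT − I) = £5,173,160.40 / £1,501,966.40 = 3.4443.
EPS therefore changes by 3.4443 × (+17.5%) = +60.3%.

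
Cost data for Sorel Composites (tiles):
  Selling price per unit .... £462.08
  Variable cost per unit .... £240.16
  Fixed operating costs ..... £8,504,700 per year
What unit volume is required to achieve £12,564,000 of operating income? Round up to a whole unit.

94,939 tiles

Contribution margin per unit = £462.08 − £240.16 = £221.92.
Units = (FC + target) / CM = (£8,504,700 + £12,564,000) / £221.92 = 94,938.27, so 94,939 tiles.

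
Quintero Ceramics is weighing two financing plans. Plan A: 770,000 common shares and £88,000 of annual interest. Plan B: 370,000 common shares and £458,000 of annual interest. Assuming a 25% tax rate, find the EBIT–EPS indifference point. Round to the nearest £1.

£800,250

Set EPS_A = EPS_B: (EBIT − £88,000)(1 − 0.25) ÷ 770,000 = (EBIT − £458,000)(1 − 0.25) ÷ 370,000.
The (1 − t) factor cancels: (EBIT − 88,000) × 370,000 = (EBIT − 458,000) × 770,000.
Solving, EBIT = (458,000·770,000 − 88,000·370,000) / (770,000 − 370,000) = 320,100,000,000 / 400,000 = 800,250.00.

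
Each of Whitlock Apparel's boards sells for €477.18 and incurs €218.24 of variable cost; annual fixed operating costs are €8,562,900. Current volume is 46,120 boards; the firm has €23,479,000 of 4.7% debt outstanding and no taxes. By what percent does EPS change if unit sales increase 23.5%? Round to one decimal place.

At 46,120 units, contribution = 46,120 × €258.94 = €11,942,312.80.
Operating income = contribution − fixed costs = €11,942,312.80 − €8,562,900 = €3,379,412.80.
After interest of €1,103,513.00, pre-tax earnings = €2,275,899.80.
Degree of combined leverage = contribution ÷ (EBIT − I) = €11,942,312.80 ÷ €2,275,899.80 = 5.2473.
EPS therefore changes by 5.2473 × (+23.5%) = +123.3%.

+123.3%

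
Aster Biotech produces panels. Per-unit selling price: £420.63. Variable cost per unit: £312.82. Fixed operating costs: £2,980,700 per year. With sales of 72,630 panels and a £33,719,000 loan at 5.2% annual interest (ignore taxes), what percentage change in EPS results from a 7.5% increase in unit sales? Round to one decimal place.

Total contribution margin = 72,630 × £107.81 = £7,830,240.30.
Subtracting fixed costs: EBIT = £7,830,240.30 − £2,980,700 = £4,849,540.30.
Interest = £1,753,388.00, so EBIT − I = £3,096,152.30.
DCL = total CM / (EBIT − I) = £7,830,240.30 / £3,096,152.30 = 2.5290.
%ΔEPS = DCL × %ΔSales = 2.5290 × +7.5% = +19.0%.

+19.0%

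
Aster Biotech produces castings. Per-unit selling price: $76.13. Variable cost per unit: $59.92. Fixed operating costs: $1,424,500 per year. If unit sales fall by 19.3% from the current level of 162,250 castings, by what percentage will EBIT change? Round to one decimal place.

-42.1%

At 162,250 units, contribution = 162,250 × $16.21 = $2,630,072.50.
Operating income = contribution − fixed costs = $2,630,072.50 − $1,424,500 = $1,205,572.50.
So DOL = total CM / EBIT = $2,630,072.50 / $1,205,572.50 = 2.1816.
So EBIT moves 2.1816 × (-19.3%) = -42.1%.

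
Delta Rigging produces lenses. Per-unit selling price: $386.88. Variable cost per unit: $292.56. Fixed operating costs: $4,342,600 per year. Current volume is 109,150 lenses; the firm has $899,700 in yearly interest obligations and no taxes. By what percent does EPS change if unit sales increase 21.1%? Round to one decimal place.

+43.0%

Total contribution margin = 109,150 × $94.32 = $10,295,028.00.
Subtracting fixed costs: EBIT = $10,295,028.00 − $4,342,600 = $5,952,428.00.
After interest of $899,700.00, pre-tax earnings = $5,052,728.00.
Degree of combined leverage = contribution ÷ (EBIT − I) = $10,295,028.00 ÷ $5,052,728.00 = 2.0375.
EPS therefore changes by 2.0375 × (+21.1%) = +43.0%.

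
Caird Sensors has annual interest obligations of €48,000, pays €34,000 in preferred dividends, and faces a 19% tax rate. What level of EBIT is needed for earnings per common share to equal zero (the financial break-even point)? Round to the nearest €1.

Grossing the preferred dividend up to pre-tax terms: €34,000 / (1 − 0.19) = €41,975.31.
EPS = 0 when EBIT covers interest plus the pre-tax preferred burden: €48,000 + €41,975.31 = €89,975.31.

€89,975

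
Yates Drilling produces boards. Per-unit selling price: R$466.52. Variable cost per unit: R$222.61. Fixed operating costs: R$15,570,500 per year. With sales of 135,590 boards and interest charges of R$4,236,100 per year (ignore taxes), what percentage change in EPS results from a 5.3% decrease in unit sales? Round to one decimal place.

-13.2%

Contribution at this volume is 135,590 × R$243.91 = R$33,071,756.90.
Operating income = contribution − fixed costs = R$33,071,756.90 − R$15,570,500 = R$17,501,256.90.
After interest of R$4,236,100.00, pre-tax earnings = R$13,265,156.90.
DCL = total CM / (EBIT − I) = R$33,071,756.90 / R$13,265,156.90 = 2.4931.
EPS therefore changes by 2.4931 × (-5.3%) = -13.2%.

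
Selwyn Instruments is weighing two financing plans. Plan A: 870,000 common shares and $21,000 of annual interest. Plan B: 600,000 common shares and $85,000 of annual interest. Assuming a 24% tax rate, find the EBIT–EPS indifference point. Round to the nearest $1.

$227,222

At indifference, (EBIT − 21,000)(1 − t)/870,000 = (EBIT − 85,000)(1 − t)/600,000.
The (1 − t) factor cancels: (EBIT − 21,000) × 600,000 = (EBIT − 85,000) × 870,000.
EBIT × (870,000 − 600,000) = 85,000 × 870,000 − 21,000 × 600,000 = 61,350,000,000, so EBIT = 61,350,000,000 ÷ 270,000 = 227,222.22.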